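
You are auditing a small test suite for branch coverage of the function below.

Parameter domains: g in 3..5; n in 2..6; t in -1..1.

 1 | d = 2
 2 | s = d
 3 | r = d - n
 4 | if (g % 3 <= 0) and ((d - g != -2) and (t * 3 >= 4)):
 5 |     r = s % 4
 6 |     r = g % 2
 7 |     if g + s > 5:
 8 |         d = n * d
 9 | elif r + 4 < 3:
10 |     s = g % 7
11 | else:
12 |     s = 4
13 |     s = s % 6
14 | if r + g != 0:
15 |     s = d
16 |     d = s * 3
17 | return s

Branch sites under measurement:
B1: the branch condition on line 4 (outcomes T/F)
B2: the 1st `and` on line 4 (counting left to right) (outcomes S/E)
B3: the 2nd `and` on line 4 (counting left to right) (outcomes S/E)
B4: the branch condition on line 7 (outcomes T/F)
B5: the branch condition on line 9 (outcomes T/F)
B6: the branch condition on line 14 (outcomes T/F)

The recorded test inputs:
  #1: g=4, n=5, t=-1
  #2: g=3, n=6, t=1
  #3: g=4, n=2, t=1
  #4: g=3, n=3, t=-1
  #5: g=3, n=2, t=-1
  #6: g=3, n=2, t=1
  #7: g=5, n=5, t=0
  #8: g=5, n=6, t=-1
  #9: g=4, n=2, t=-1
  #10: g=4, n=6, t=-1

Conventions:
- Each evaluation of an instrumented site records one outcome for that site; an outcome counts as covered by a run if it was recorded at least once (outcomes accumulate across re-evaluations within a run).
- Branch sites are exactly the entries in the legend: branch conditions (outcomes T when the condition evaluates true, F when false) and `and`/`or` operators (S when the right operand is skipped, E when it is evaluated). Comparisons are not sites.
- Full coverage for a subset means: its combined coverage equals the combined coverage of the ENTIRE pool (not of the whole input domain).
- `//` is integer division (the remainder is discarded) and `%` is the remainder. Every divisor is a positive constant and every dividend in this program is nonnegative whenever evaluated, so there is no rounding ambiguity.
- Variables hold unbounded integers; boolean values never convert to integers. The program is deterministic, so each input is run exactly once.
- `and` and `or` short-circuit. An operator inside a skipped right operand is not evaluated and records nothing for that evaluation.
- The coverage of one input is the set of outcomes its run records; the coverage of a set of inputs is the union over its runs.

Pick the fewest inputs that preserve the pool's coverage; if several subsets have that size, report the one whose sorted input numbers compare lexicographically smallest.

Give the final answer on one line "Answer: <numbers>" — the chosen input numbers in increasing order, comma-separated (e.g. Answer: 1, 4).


test 1 (g=4, n=5, t=-1) fires B2->S, B1->F, B5->T, B6->T; hits B1=F, B2=S, B5=T, B6=T
test 2 (g=3, n=6, t=1) fires B2->E, B3->E, B1->F, B5->T, B6->T; hits B1=F, B2=E, B3=E, B5=T, B6=T
test 3 (g=4, n=2, t=1) fires B2->S, B1->F, B5->F, B6->T; hits B1=F, B2=S, B5=F, B6=T
test 4 (g=3, n=3, t=-1) fires B2->E, B3->E, B1->F, B5->F, B6->T; hits B1=F, B2=E, B3=E, B5=F, B6=T
test 5 (g=3, n=2, t=-1) fires B2->E, B3->E, B1->F, B5->F, B6->T; hits B1=F, B2=E, B3=E, B5=F, B6=T
test 6 (g=3, n=2, t=1) fires B2->E, B3->E, B1->F, B5->F, B6->T; hits B1=F, B2=E, B3=E, B5=F, B6=T
test 7 (g=5, n=5, t=0) fires B2->S, B1->F, B5->T, B6->T; hits B1=F, B2=S, B5=T, B6=T
test 8 (g=5, n=6, t=-1) fires B2->S, B1->F, B5->T, B6->T; hits B1=F, B2=S, B5=T, B6=T
test 9 (g=4, n=2, t=-1) fires B2->S, B1->F, B5->F, B6->T; hits B1=F, B2=S, B5=F, B6=T
test 10 (g=4, n=6, t=-1) fires B2->S, B1->F, B5->T, B6->F; hits B1=F, B2=S, B5=T, B6=F
pool-wide coverage (8 outcomes): B1=F, B2=S, B2=E, B3=E, B5=T, B5=F, B6=T, B6=F
no size-1 subset reaches all 8 outcomes (best union: 5/8)
at size 2, {4, 10} reaches all 8 outcomes; every lexicographically earlier size-2 subset fails
Answer: 4, 10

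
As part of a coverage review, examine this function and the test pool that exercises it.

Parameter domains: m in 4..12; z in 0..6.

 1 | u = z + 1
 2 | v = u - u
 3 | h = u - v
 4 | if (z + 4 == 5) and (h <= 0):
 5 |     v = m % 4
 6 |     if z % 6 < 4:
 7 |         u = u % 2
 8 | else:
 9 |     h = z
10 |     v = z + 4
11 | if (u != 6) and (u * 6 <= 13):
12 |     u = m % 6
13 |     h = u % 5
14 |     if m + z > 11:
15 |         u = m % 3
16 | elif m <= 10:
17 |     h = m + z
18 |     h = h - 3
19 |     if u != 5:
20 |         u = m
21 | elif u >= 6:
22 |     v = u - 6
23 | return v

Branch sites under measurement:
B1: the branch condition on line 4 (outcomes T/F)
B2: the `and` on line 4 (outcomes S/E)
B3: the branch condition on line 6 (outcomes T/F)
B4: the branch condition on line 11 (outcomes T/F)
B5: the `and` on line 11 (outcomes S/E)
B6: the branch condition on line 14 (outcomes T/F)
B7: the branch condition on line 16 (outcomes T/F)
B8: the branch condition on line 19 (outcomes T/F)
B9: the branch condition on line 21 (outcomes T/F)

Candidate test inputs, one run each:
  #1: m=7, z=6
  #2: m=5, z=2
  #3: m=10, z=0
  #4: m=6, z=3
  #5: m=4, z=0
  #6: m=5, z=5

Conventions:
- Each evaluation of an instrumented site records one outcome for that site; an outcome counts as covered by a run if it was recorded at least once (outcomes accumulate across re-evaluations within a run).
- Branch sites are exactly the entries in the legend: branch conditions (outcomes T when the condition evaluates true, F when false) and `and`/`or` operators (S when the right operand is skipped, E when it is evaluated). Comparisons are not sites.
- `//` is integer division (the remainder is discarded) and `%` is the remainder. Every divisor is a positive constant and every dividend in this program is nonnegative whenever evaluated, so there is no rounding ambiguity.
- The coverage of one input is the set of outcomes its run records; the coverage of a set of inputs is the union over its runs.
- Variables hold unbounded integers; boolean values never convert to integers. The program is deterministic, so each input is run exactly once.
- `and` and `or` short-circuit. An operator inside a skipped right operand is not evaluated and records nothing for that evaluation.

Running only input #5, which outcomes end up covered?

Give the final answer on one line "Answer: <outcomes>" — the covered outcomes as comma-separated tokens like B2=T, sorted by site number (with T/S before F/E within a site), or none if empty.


Tracing the run of input #5 (m=4, z=0):
  B2->S, B1->F, B5->E, B4->T, B6->F
collecting distinct outcomes: B1=F, B2=S, B4=T, B5=E, B6=F
Answer: B1=F, B2=S, B4=T, B5=E, B6=F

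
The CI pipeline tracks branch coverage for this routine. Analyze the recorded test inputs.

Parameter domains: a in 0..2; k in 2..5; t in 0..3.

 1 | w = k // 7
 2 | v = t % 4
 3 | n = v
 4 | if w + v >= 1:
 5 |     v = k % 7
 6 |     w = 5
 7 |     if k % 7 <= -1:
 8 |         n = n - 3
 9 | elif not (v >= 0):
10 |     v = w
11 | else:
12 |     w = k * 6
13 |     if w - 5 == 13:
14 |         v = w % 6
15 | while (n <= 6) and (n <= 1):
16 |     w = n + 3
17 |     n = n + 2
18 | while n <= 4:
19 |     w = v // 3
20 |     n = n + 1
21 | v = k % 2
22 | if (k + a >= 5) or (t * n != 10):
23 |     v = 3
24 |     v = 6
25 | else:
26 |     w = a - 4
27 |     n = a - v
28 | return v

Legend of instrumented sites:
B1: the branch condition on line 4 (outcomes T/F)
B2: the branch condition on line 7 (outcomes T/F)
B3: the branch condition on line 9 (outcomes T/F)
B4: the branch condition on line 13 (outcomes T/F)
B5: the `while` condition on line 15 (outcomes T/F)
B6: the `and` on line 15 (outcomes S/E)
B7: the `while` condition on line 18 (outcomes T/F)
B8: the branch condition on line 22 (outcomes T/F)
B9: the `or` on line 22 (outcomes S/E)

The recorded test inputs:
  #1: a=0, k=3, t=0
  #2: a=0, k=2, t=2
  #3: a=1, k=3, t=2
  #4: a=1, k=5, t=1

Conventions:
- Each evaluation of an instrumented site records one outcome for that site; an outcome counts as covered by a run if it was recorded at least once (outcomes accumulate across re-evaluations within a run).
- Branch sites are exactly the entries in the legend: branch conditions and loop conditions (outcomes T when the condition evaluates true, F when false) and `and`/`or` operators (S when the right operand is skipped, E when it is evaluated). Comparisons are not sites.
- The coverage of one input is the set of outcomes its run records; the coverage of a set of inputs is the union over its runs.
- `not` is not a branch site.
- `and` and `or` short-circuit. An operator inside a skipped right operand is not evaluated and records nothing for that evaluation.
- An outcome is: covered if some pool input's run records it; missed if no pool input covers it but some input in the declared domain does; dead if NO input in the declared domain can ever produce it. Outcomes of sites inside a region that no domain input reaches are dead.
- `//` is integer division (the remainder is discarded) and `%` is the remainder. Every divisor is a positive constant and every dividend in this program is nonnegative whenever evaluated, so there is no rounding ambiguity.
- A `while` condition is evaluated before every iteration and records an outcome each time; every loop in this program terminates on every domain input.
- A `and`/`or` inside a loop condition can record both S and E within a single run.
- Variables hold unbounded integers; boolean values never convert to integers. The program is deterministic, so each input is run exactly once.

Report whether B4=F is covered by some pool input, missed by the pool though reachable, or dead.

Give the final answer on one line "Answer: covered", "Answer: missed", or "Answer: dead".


no pool input records B4=F
but domain input (a=0, k=2, t=0) does record it -> reachable, so missed
Answer: missed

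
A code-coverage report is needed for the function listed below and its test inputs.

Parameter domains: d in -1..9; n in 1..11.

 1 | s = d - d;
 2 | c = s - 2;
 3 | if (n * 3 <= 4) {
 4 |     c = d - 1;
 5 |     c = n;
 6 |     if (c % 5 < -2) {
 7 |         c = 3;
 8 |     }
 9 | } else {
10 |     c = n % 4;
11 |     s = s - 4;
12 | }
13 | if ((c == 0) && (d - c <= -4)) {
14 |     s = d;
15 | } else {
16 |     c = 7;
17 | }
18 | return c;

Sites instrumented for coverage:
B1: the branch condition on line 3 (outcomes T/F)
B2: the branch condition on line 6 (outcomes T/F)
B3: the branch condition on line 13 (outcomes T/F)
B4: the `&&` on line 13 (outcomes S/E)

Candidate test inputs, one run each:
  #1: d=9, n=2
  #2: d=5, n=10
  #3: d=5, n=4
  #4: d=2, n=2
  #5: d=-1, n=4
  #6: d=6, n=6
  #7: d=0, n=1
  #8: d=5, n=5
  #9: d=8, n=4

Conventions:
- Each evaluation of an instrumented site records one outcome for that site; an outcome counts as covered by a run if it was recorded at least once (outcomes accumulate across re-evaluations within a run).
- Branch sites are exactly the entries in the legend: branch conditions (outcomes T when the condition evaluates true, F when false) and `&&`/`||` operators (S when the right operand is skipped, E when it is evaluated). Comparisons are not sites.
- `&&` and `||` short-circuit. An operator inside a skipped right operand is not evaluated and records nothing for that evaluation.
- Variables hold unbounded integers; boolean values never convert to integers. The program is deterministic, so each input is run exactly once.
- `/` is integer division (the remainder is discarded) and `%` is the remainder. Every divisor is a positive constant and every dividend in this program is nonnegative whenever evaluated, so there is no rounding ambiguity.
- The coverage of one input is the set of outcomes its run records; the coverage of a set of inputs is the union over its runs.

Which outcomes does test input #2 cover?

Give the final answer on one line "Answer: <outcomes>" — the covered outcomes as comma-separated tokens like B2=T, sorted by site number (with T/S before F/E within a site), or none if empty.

Simulating input #2 (d=5, n=10) step by step:
  B1->F, B4->S, B3->F
as a set, this run covers: B1=F, B3=F, B4=S

Answer: B1=F, B3=F, B4=S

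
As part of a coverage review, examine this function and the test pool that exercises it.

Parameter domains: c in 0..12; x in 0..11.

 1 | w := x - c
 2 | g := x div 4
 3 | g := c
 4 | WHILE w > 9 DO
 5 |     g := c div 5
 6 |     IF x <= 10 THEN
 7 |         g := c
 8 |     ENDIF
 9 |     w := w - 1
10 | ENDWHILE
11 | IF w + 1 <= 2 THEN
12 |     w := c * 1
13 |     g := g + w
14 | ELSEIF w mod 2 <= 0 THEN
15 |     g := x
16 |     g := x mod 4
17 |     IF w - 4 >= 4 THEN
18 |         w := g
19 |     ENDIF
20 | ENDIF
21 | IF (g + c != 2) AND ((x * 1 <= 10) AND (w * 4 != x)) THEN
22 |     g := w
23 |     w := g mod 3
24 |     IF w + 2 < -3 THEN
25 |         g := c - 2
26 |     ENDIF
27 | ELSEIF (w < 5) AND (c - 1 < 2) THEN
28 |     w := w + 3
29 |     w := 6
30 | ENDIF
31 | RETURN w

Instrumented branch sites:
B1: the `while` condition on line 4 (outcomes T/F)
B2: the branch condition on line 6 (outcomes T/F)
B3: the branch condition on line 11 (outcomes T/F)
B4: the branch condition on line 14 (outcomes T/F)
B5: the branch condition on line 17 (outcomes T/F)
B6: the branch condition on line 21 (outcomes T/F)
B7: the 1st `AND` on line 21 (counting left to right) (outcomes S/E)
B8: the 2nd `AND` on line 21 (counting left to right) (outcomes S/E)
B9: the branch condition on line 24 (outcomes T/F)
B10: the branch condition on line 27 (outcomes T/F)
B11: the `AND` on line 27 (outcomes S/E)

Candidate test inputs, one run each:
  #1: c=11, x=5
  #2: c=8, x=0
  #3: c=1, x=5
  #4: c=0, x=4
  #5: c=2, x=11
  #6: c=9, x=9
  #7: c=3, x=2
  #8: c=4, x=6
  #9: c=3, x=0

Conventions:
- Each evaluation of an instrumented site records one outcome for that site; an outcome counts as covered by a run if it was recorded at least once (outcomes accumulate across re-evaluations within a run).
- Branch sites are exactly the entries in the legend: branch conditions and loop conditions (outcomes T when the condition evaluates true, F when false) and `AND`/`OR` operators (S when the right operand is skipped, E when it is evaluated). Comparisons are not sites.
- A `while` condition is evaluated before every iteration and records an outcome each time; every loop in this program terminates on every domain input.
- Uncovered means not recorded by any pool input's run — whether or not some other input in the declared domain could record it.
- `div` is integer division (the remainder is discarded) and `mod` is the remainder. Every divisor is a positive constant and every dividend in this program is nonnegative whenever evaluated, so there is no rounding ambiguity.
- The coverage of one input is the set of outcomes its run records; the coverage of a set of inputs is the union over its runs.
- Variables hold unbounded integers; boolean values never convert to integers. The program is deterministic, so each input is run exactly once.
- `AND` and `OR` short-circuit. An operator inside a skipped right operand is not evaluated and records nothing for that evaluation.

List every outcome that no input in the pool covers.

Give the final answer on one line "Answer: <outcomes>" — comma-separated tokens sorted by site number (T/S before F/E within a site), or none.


input #1 (c=11, x=5): covers B1=F, B3=T, B6=T, B7=E, B8=E, B9=F
input #2 (c=8, x=0): covers B1=F, B3=T, B6=T, B7=E, B8=E, B9=F
input #3 (c=1, x=5): covers B1=F, B3=F, B4=T, B5=F, B6=F, B7=S, B10=T, B11=E
input #4 (c=0, x=4): covers B1=F, B3=F, B4=T, B5=F, B6=T, B7=E, B8=E, B9=F
input #5 (c=2, x=11): covers B1=F, B3=F, B4=F, B6=F, B7=E, B8=S, B10=F, B11=S
input #6 (c=9, x=9): covers B1=F, B3=T, B6=T, B7=E, B8=E, B9=F
input #7 (c=3, x=2): covers B1=F, B3=T, B6=T, B7=E, B8=E, B9=F
input #8 (c=4, x=6): covers B1=F, B3=F, B4=T, B5=F, B6=T, B7=E, B8=E, B9=F
input #9 (c=3, x=0): covers B1=F, B3=T, B6=T, B7=E, B8=E, B9=F
union over the pool: B1=F, B3=T, B3=F, B4=T, B4=F, B5=F, B6=T, B6=F, B7=S, B7=E, B8=S, B8=E, B9=F, B10=T, B10=F, B11=S, B11=E
uncovered (5 of 22): B1=T, B2=T, B2=F, B5=T, B9=T
Answer: B1=T, B2=T, B2=F, B5=T, B9=T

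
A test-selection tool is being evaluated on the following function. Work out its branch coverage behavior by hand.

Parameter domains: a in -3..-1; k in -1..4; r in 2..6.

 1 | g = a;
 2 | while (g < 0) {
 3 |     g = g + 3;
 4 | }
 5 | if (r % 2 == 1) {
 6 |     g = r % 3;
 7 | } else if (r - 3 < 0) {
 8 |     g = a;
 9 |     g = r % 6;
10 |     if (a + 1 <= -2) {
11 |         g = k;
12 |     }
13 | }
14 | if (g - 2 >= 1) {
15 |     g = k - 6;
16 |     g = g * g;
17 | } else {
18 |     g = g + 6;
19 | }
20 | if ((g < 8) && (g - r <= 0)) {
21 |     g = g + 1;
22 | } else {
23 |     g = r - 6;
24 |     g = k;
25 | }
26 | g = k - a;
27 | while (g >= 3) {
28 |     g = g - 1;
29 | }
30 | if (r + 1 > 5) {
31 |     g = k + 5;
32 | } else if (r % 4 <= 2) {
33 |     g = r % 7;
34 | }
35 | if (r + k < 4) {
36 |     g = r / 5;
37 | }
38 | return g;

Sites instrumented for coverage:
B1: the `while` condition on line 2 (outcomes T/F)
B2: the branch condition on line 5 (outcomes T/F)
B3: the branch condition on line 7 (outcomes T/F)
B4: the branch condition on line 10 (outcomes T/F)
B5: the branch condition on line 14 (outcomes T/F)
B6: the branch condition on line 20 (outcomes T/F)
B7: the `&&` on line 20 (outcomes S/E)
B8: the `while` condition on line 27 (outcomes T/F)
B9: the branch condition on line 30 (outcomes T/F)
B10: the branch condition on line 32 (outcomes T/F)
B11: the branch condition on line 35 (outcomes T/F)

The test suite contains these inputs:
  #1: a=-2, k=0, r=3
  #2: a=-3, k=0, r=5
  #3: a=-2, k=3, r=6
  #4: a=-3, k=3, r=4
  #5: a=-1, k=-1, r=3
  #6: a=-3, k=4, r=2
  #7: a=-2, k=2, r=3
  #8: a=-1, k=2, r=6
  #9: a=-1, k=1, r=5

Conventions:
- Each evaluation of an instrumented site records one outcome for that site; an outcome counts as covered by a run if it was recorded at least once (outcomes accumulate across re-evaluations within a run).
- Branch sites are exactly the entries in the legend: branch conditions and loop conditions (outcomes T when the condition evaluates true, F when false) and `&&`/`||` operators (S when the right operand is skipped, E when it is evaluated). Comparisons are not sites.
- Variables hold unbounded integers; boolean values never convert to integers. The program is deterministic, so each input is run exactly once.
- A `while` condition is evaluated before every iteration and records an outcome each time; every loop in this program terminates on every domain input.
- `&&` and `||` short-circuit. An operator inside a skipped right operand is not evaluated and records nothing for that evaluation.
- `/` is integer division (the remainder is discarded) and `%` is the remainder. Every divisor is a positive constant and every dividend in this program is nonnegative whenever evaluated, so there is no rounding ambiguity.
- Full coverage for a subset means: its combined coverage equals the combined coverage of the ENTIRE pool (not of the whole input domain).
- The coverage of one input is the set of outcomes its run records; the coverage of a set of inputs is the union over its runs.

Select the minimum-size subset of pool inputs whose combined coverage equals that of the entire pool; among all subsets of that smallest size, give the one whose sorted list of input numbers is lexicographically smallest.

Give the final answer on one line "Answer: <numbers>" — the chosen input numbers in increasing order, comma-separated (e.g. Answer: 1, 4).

input #1 (a=-2, k=0, r=3): events B1->T, B1->F, B2->T, B5->F, B7->E, B6->F, B8->F, B9->F, B10->F, B11->T; covers B1=T, B1=F, B2=T, B5=F, B6=F, B7=E, B8=F, B9=F, B10=F, B11=T
input #2 (a=-3, k=0, r=5): events B1->T, B1->F, B2->T, B5->F, B7->S, B6->F, B8->T, B8->F, B9->T, B11->F; covers B1=T, B1=F, B2=T, B5=F, B6=F, B7=S, B8=T, B8=F, B9=T, B11=F
input #3 (a=-2, k=3, r=6): events B1->T, B1->F, B2->F, B3->F, B5->F, B7->E, B6->F, B8->T, B8->T, B8->T, B8->F, B9->T, B11->F; covers B1=T, B1=F, B2=F, B3=F, B5=F, B6=F, B7=E, B8=T, B8=F, B9=T, B11=F
input #4 (a=-3, k=3, r=4): events B1->T, B1->F, B2->F, B3->F, B5->F, B7->E, B6->F, B8->T, B8->T, B8->T, B8->T, B8->F, B9->F, B10->T, ...; covers B1=T, B1=F, B2=F, B3=F, B5=F, B6=F, B7=E, B8=T, B8=F, B9=F, B10=T, B11=F
input #5 (a=-1, k=-1, r=3): events B1->T, B1->F, B2->T, B5->F, B7->E, B6->F, B8->F, B9->F, B10->F, B11->T; covers B1=T, B1=F, B2=T, B5=F, B6=F, B7=E, B8=F, B9=F, B10=F, B11=T
input #6 (a=-3, k=4, r=2): events B1->T, B1->F, B2->F, B3->T, B4->T, B5->T, B7->E, B6->F, B8->T, B8->T, B8->T, B8->T, B8->T, B8->F, ...; covers B1=T, B1=F, B2=F, B3=T, B4=T, B5=T, B6=F, B7=E, B8=T, B8=F, B9=F, B10=T, B11=F
input #7 (a=-2, k=2, r=3): events B1->T, B1->F, B2->T, B5->F, B7->E, B6->F, B8->T, B8->T, B8->F, B9->F, B10->F, B11->F; covers B1=T, B1=F, B2=T, B5=F, B6=F, B7=E, B8=T, B8=F, B9=F, B10=F, B11=F
input #8 (a=-1, k=2, r=6): events B1->T, B1->F, B2->F, B3->F, B5->F, B7->S, B6->F, B8->T, B8->F, B9->T, B11->F; covers B1=T, B1=F, B2=F, B3=F, B5=F, B6=F, B7=S, B8=T, B8=F, B9=T, B11=F
input #9 (a=-1, k=1, r=5): events B1->T, B1->F, B2->T, B5->F, B7->S, B6->F, B8->F, B9->T, B11->F; covers B1=T, B1=F, B2=T, B5=F, B6=F, B7=S, B8=F, B9=T, B11=F
pool-wide coverage (20 outcomes): B1=T, B1=F, B2=T, B2=F, B3=T, B3=F, B4=T, B5=T, B5=F, B6=F, B7=S, B7=E, B8=T, B8=F, B9=T, B9=F, B10=T, B10=F, B11=T, B11=F
size 1 is not enough: best union over all size-1 subsets is 13/20
size 2 is not enough: best union over all size-2 subsets is 17/20
inputs {1, 6, 8} (size 3) cover everything; no size-3 subset with a lexicographically smaller index list covers all 20

Answer: 1, 6, 8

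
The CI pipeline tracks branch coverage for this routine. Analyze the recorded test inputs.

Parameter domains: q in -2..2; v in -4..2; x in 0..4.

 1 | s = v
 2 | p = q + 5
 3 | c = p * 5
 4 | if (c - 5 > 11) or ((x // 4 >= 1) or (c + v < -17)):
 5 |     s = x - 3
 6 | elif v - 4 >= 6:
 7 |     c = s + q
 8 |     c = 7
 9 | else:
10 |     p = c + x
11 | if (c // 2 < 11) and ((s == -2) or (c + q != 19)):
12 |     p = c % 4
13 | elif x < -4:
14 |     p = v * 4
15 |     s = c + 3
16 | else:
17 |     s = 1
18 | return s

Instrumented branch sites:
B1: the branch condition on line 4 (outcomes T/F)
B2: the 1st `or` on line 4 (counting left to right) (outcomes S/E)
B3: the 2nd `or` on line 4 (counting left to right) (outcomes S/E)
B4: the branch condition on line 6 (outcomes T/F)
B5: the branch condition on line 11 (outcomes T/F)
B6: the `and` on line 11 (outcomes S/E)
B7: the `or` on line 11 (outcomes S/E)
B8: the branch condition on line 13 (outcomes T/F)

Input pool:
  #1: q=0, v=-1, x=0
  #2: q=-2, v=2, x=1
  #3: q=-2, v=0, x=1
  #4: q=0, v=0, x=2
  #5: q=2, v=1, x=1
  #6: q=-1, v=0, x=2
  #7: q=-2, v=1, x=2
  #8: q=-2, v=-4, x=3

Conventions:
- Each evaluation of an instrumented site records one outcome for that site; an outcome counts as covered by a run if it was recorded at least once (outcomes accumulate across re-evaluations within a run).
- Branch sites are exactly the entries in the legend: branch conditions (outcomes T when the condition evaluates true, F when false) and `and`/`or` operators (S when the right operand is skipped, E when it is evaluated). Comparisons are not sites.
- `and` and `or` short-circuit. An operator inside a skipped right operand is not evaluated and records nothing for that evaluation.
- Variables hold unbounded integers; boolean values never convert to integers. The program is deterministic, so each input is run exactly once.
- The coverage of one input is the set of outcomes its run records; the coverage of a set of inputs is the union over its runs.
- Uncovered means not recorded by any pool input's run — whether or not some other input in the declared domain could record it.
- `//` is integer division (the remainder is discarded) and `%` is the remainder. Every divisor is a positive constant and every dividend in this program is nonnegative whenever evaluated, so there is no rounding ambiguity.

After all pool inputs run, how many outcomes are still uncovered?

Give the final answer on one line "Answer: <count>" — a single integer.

test 1 (q=0, v=-1, x=0) fires B2->S, B1->T, B6->S, B5->F, B8->F; hits B1=T, B2=S, B5=F, B6=S, B8=F
test 2 (q=-2, v=2, x=1) fires B2->E, B3->E, B1->F, B4->F, B6->E, B7->E, B5->T; hits B1=F, B2=E, B3=E, B4=F, B5=T, B6=E, B7=E
test 3 (q=-2, v=0, x=1) fires B2->E, B3->E, B1->F, B4->F, B6->E, B7->E, B5->T; hits B1=F, B2=E, B3=E, B4=F, B5=T, B6=E, B7=E
test 4 (q=0, v=0, x=2) fires B2->S, B1->T, B6->S, B5->F, B8->F; hits B1=T, B2=S, B5=F, B6=S, B8=F
test 5 (q=2, v=1, x=1) fires B2->S, B1->T, B6->S, B5->F, B8->F; hits B1=T, B2=S, B5=F, B6=S, B8=F
test 6 (q=-1, v=0, x=2) fires B2->S, B1->T, B6->E, B7->E, B5->F, B8->F; hits B1=T, B2=S, B5=F, B6=E, B7=E, B8=F
test 7 (q=-2, v=1, x=2) fires B2->E, B3->E, B1->F, B4->F, B6->E, B7->E, B5->T; hits B1=F, B2=E, B3=E, B4=F, B5=T, B6=E, B7=E
test 8 (q=-2, v=-4, x=3) fires B2->E, B3->E, B1->F, B4->F, B6->E, B7->E, B5->T; hits B1=F, B2=E, B3=E, B4=F, B5=T, B6=E, B7=E
union over the pool: B1=T, B1=F, B2=S, B2=E, B3=E, B4=F, B5=T, B5=F, B6=S, B6=E, B7=E, B8=F
uncovered (4 of 16): B3=S, B4=T, B7=S, B8=T

Answer: 4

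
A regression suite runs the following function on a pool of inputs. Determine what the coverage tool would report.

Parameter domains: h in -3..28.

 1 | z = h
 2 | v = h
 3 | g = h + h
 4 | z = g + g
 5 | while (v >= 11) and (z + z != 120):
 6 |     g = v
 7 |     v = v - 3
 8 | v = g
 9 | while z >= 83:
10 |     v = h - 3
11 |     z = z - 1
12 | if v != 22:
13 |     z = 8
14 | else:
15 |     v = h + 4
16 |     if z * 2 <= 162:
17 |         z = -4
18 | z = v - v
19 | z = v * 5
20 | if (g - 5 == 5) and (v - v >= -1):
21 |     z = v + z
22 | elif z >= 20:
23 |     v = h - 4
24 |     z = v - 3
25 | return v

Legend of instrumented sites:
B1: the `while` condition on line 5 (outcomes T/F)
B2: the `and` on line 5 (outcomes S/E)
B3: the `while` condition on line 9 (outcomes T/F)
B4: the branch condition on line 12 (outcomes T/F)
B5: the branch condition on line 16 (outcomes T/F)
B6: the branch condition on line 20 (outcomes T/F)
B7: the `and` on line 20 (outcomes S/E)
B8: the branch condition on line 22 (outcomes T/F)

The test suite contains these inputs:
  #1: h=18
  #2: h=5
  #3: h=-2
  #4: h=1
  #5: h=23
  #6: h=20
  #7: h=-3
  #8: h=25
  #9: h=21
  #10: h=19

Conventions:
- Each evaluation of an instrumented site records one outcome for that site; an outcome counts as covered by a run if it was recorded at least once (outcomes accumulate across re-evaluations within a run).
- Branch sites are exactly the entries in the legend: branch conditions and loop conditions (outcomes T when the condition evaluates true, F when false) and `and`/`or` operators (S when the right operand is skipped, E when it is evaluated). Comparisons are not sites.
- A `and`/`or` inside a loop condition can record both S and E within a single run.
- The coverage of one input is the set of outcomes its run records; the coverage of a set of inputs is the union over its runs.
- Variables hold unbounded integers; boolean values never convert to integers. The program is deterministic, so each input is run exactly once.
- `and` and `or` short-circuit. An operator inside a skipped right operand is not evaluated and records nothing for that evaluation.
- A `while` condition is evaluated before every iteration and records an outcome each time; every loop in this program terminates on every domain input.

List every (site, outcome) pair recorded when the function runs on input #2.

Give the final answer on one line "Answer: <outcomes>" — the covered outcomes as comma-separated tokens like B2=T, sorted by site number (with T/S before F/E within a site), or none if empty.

Tracing the run of input #2 (h=5):
  B2->S, B1->F, B3->F, B4->T, B7->E, B6->T
deduplicating events, the covered set is: B1=F, B2=S, B3=F, B4=T, B6=T, B7=E

Answer: B1=F, B2=S, B3=F, B4=T, B6=T, B7=E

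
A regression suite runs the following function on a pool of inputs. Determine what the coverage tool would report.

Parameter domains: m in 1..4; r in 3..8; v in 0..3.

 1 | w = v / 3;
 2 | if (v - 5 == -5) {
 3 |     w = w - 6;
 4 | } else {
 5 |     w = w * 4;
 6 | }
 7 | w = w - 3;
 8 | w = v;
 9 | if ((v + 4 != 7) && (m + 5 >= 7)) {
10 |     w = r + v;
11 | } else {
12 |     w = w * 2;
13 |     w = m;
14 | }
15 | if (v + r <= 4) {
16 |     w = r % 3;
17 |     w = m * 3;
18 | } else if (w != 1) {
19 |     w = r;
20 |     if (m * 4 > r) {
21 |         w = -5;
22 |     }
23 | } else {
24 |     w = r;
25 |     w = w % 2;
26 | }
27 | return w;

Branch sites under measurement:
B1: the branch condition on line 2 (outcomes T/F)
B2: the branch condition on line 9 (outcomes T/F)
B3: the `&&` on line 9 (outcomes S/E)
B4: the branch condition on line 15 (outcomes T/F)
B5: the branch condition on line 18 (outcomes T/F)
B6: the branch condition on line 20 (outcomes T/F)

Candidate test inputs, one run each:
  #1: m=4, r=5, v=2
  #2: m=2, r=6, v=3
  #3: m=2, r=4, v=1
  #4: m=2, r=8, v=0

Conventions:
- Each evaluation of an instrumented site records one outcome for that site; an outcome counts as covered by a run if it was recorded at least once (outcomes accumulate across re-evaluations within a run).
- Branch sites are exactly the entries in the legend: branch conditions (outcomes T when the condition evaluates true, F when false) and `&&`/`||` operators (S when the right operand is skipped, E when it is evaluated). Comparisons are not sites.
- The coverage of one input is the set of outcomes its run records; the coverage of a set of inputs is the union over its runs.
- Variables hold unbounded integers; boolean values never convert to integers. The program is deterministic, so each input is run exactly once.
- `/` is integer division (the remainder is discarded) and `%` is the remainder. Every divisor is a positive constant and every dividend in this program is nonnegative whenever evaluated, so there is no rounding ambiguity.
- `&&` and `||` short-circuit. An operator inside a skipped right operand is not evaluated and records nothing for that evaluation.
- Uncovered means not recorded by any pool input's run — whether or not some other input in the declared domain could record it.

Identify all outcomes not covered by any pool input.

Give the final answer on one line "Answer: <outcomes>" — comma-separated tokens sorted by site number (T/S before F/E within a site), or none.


test 1 (m=4, r=5, v=2) fires B1->F, B3->E, B2->T, B4->F, B5->T, B6->T; hits B1=F, B2=T, B3=E, B4=F, B5=T, B6=T
test 2 (m=2, r=6, v=3) fires B1->F, B3->S, B2->F, B4->F, B5->T, B6->T; hits B1=F, B2=F, B3=S, B4=F, B5=T, B6=T
test 3 (m=2, r=4, v=1) fires B1->F, B3->E, B2->T, B4->F, B5->T, B6->T; hits B1=F, B2=T, B3=E, B4=F, B5=T, B6=T
test 4 (m=2, r=8, v=0) fires B1->T, B3->E, B2->T, B4->F, B5->T, B6->F; hits B1=T, B2=T, B3=E, B4=F, B5=T, B6=F
union over the pool: B1=T, B1=F, B2=T, B2=F, B3=S, B3=E, B4=F, B5=T, B6=T, B6=F
uncovered (2 of 12): B4=T, B5=F
Answer: B4=T, B5=F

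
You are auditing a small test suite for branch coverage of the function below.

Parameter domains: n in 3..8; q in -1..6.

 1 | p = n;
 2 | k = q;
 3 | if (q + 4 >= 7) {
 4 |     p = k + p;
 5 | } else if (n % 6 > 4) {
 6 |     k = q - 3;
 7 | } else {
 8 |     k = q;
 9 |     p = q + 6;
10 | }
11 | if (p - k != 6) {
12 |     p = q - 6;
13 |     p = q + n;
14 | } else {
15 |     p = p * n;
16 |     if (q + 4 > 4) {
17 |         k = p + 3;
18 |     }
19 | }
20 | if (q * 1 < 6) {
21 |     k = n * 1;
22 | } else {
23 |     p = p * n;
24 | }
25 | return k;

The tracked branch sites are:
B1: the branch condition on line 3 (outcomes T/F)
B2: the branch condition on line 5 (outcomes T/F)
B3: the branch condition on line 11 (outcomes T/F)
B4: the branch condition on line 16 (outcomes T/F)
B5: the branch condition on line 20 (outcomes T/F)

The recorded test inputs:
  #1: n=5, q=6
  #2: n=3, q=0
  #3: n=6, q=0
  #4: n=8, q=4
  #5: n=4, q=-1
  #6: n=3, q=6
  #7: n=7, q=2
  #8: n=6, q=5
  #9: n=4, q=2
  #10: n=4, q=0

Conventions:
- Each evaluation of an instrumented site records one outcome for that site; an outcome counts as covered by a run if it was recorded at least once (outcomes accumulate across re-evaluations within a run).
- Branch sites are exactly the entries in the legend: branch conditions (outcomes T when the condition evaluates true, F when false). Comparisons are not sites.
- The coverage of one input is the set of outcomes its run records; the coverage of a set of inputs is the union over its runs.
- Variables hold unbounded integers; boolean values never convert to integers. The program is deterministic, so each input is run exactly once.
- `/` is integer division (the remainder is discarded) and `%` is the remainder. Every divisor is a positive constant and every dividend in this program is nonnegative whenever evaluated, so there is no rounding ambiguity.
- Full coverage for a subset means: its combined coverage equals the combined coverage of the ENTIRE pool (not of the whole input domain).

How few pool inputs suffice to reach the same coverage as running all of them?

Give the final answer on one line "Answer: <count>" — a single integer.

input #1, n=5, q=6: outcomes B1=T, B3=T, B5=F
input #2, n=3, q=0: outcomes B1=F, B2=F, B3=F, B4=F, B5=T
input #3, n=6, q=0: outcomes B1=F, B2=F, B3=F, B4=F, B5=T
input #4, n=8, q=4: outcomes B1=T, B3=T, B5=T
input #5, n=4, q=-1: outcomes B1=F, B2=F, B3=F, B4=F, B5=T
input #6, n=3, q=6: outcomes B1=T, B3=T, B5=F
input #7, n=7, q=2: outcomes B1=F, B2=F, B3=F, B4=T, B5=T
input #8, n=6, q=5: outcomes B1=T, B3=F, B4=T, B5=T
input #9, n=4, q=2: outcomes B1=F, B2=F, B3=F, B4=T, B5=T
input #10, n=4, q=0: outcomes B1=F, B2=F, B3=F, B4=F, B5=T
union over all inputs: B1=T, B1=F, B2=F, B3=T, B3=F, B4=T, B4=F, B5=T, B5=F (9 outcomes)
no size-1 subset reaches all 9 outcomes (best union: 5/9)
no size-2 subset reaches all 9 outcomes (best union: 8/9)
the canonical winner is {1, 2, 7}: size 3, full 9-outcome coverage, earliest index list among size-3 covers

Answer: 3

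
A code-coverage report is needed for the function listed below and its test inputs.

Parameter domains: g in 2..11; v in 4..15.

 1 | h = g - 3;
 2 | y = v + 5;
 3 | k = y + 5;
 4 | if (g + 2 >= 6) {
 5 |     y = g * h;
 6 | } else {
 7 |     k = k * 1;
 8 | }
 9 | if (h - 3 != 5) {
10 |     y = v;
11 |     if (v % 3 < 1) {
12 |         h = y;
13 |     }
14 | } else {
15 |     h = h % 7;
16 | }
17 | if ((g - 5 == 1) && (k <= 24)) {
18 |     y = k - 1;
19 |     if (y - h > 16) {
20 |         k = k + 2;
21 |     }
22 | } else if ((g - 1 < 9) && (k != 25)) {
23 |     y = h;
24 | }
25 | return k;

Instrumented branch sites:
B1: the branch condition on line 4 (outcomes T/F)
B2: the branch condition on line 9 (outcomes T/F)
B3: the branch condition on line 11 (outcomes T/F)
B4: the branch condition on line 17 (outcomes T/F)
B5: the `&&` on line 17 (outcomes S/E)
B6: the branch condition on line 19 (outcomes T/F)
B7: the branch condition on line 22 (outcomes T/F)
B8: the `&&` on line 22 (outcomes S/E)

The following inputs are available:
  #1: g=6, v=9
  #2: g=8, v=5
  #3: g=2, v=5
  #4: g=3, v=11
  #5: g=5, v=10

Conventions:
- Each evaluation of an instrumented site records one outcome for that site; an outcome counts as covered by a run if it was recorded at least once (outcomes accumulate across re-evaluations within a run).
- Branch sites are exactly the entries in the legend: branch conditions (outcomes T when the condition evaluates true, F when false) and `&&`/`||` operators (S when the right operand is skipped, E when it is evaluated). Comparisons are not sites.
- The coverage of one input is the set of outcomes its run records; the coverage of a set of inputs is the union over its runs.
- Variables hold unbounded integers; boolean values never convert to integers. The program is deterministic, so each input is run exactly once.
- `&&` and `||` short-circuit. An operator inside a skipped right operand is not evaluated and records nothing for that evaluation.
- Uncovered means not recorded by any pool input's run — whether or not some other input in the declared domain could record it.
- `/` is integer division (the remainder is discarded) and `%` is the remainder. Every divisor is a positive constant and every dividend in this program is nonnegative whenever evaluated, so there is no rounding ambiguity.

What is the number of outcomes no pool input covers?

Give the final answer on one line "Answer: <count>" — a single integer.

run #1 (g=6, v=9) records B1=T, B2=T, B3=T, B4=T, B5=E, B6=F
run #2 (g=8, v=5) records B1=T, B2=T, B3=F, B4=F, B5=S, B7=T, B8=E
run #3 (g=2, v=5) records B1=F, B2=T, B3=F, B4=F, B5=S, B7=T, B8=E
run #4 (g=3, v=11) records B1=F, B2=T, B3=F, B4=F, B5=S, B7=T, B8=E
run #5 (g=5, v=10) records B1=T, B2=T, B3=F, B4=F, B5=S, B7=T, B8=E
union over the pool: B1=T, B1=F, B2=T, B3=T, B3=F, B4=T, B4=F, B5=S, B5=E, B6=F, B7=T, B8=E
uncovered (4 of 16): B2=F, B6=T, B7=F, B8=S

Answer: 4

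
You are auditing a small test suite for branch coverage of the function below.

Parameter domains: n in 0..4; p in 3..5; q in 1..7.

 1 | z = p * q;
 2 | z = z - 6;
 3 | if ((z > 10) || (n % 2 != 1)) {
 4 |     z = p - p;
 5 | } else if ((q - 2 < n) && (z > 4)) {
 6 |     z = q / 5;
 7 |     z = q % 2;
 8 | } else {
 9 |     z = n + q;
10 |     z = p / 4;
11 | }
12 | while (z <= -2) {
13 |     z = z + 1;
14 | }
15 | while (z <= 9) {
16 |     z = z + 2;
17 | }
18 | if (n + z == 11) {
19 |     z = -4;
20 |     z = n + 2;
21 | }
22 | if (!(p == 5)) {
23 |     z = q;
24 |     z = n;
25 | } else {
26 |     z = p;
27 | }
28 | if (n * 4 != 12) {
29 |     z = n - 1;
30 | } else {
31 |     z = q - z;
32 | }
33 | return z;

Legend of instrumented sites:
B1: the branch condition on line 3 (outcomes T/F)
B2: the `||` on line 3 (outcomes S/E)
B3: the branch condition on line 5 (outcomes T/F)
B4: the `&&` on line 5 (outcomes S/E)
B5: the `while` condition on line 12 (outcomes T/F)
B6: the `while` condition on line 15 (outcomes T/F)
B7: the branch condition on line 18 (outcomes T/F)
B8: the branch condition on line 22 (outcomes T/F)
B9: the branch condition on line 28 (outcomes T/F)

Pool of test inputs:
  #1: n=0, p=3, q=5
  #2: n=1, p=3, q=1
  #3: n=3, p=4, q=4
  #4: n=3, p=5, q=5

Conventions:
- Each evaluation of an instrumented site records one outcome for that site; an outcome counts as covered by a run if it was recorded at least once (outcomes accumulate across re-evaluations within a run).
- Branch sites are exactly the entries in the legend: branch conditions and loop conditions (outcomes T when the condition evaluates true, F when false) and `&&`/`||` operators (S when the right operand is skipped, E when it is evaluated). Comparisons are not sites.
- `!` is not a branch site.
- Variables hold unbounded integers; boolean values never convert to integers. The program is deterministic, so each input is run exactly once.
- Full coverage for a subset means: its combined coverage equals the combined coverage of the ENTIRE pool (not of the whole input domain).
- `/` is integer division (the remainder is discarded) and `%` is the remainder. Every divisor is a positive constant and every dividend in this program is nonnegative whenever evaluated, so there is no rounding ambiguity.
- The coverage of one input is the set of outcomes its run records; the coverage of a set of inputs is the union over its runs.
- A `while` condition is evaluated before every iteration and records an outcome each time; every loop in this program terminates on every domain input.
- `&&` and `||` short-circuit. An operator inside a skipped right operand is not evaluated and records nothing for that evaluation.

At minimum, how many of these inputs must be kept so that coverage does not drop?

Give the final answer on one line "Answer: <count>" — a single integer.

#1 (n=0, p=3, q=5) -> B2->E, B1->T, B5->F, B6->T, B6->T, B6->T, B6->T, B6->T, B6->F, B7->F, B8->T, B9->T; covered: B1=T, B2=E, B5=F, B6=T, B6=F, B7=F, B8=T, B9=T
#2 (n=1, p=3, q=1) -> B2->E, B1->F, B4->E, B3->F, B5->F, B6->T, B6->T, B6->T, B6->T, B6->T, B6->F, B7->T, B8->T, B9->T; covered: B1=F, B2=E, B3=F, B4=E, B5=F, B6=T, B6=F, B7=T, B8=T, B9=T
#3 (n=3, p=4, q=4) -> B2->E, B1->F, B4->E, B3->T, B5->F, B6->T, B6->T, B6->T, B6->T, B6->T, B6->F, B7->F, B8->T, B9->F; covered: B1=F, B2=E, B3=T, B4=E, B5=F, B6=T, B6=F, B7=F, B8=T, B9=F
#4 (n=3, p=5, q=5) -> B2->S, B1->T, B5->F, B6->T, B6->T, B6->T, B6->T, B6->T, B6->F, B7->F, B8->F, B9->F; covered: B1=T, B2=S, B5=F, B6=T, B6=F, B7=F, B8=F, B9=F
union over all inputs: B1=T, B1=F, B2=S, B2=E, B3=T, B3=F, B4=E, B5=F, B6=T, B6=F, B7=T, B7=F, B8=T, B8=F, B9=T, B9=F (16 outcomes)
every size-1 subset falls short of the 16 outcomes (best: 10/16)
every size-2 subset falls short of the 16 outcomes (best: 15/16)
at size 3, {2, 3, 4} reaches all 16 outcomes; every lexicographically earlier size-3 subset fails

Answer: 3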